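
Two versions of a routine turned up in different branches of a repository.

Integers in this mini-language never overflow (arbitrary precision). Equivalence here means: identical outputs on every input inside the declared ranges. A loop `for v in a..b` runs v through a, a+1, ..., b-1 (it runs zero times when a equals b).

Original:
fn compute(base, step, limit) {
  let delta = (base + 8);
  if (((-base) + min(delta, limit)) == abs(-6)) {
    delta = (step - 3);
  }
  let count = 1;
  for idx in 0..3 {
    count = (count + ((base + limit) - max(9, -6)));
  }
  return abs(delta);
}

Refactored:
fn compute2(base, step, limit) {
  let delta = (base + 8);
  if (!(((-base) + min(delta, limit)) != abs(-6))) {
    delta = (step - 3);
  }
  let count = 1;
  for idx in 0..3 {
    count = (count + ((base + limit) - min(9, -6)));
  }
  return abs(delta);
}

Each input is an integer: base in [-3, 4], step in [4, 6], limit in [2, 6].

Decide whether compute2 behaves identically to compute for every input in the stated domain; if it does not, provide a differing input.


The suspicious edit (`max(9, -6)` became `min(9, -6)`) never changes the result for any input inside the declared domain.
As a probe, take base=0, step=5, limit=3: compute runs delta = 8; (((-base) + min(delta, limit)) == abs(-6)) -> false; count = 1; [idx=0]; count = -5; [idx=1]; count = -11; [idx=2]; count = -17; return 8; compute2 runs delta = 8; (!(((-base) + min(delta, limit)) != abs(-6))) -> false; count = 1; [idx=0]; count = 10; [idx=1]; count = 19; [idx=2]; count = 28; return 8; both end at 8.
Every one of the 120 inputs gives matching results.
verdict: equivalent


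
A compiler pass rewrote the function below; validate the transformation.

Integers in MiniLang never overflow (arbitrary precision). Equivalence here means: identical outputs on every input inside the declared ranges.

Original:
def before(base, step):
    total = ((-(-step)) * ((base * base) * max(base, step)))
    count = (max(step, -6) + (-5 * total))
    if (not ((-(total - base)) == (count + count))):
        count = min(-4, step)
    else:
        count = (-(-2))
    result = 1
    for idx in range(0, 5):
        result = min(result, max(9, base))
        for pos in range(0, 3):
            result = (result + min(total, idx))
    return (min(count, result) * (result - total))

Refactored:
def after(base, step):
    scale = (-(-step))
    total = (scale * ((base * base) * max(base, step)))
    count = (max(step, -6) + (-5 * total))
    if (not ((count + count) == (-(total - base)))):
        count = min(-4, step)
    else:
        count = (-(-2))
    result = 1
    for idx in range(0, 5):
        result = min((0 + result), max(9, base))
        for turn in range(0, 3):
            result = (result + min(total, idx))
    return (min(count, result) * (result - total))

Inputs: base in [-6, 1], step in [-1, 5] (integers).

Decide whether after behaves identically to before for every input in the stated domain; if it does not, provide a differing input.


Equivalent — the differences include constant usage differs, and local variable names differ, and statement counts differ, and arithmetic usage differs, yet no declared input distinguishes the two.
One worked example (base=-5, step=0) — before: total becomes 0; next count becomes 0; next (not ((-(total - base)) == (count + count))) evaluates to true; next count becomes -4; next result becomes 1; next at idx=0:; next result becomes 1; next at pos=0:; next result becomes 1; next at pos=1:; next result becomes 1; next at pos=2:; next result becomes 1; next at idx=1:; next result becomes 1; next at pos=0:; next result becomes 1; next at pos=1:; next result becomes 1; next at pos=2:; next result becomes 1; next at idx=2:; next result becomes 1; next at pos=0:; next result becomes 1; next at pos=1:; next result becomes 1; next at pos=2:; next result becomes 1; next at idx=3:; next result becomes 1; next at pos=0:; next result becomes 1; next at pos=1:; next result becomes 1; next at pos=2:; next result becomes 1; next at idx=4:; next result becomes 1; next at pos=0:; next result becomes 1; next at pos=1:; next result becomes 1; next at pos=2:; next result becomes 1; next final value -4; after: scale becomes 0; next total becomes 0; next count becomes 0; next (not ((count + count) == (-(total - base)))) evaluates to true; next count becomes -4; next result becomes 1; next at idx=0:; next result becomes 1; next at turn=0:; next result becomes 1; next at turn=1:; next result becomes 1; next at turn=2:; next result becomes 1; next at idx=1:; next result becomes 1; next at turn=0:; next result becomes 1; next at turn=1:; next result becomes 1; next at turn=2:; next result becomes 1; next at idx=2:; next result becomes 1; next at turn=0:; next result becomes 1; next at turn=1:; next result becomes 1; next at turn=2:; next result becomes 1; next at idx=3:; next result becomes 1; next at turn=0:; next result becomes 1; next at turn=1:; next result becomes 1; next at turn=2:; next result becomes 1; next at idx=4:; next result becomes 1; next at turn=0:; next result becomes 1; next at turn=1:; next result becomes 1; next at turn=2:; next result becomes 1; next final value -4; agreement on -4.
Every one of the 56 inputs gives matching results.
verdict: equivalent


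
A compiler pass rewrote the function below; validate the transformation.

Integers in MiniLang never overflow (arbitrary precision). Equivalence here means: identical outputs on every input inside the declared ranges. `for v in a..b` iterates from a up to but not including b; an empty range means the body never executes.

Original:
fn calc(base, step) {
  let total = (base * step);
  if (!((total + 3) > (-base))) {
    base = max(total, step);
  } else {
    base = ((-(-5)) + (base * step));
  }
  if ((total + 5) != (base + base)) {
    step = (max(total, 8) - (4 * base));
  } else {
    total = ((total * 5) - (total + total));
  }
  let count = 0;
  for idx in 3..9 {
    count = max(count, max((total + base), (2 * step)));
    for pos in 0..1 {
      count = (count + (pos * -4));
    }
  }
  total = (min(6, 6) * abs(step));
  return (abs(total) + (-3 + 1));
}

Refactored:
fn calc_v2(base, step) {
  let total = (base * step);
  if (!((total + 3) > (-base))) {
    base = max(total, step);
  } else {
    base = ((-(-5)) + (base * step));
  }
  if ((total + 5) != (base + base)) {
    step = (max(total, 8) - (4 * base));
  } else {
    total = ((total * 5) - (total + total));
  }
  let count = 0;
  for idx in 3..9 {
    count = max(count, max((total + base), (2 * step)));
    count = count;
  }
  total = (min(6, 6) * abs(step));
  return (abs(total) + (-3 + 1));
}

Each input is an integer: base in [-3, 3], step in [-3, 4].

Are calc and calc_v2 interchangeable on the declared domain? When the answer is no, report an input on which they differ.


The two versions differ — the changes include constant usage differs; also arithmetic usage differs; also loop structure differs; also statement counts differ; also local variable names differ.
As a probe, take base=0, step=4: calc runs total = 0; (!((total + 3) > (-base))) -> false; base = 5; ((total + 5) != (base + base)) -> true; step = -12; count = 0; [idx=3]; count = 5; [pos=0]; count = 5; [idx=4]; count = 5; [pos=0]; count = 5; [idx=5]; count = 5; [pos=0]; count = 5; [idx=6]; count = 5; [pos=0]; count = 5; [idx=7]; count = 5; [pos=0]; count = 5; [idx=8]; count = 5; [pos=0]; count = 5; total = 72; return 70; calc_v2 runs total = 0; (!((total + 3) > (-base))) -> false; base = 5; ((total + 5) != (base + base)) -> true; step = -12; count = 0; [idx=3]; count = 5; count = 5; [idx=4]; count = 5; count = 5; [idx=5]; count = 5; count = 5; [idx=6]; count = 5; count = 5; [idx=7]; count = 5; count = 5; [idx=8]; count = 5; count = 5; total = 72; return 70; both end at 70.
Sweeping the whole domain (56 inputs) finds no disagreement.
verdict: equivalent


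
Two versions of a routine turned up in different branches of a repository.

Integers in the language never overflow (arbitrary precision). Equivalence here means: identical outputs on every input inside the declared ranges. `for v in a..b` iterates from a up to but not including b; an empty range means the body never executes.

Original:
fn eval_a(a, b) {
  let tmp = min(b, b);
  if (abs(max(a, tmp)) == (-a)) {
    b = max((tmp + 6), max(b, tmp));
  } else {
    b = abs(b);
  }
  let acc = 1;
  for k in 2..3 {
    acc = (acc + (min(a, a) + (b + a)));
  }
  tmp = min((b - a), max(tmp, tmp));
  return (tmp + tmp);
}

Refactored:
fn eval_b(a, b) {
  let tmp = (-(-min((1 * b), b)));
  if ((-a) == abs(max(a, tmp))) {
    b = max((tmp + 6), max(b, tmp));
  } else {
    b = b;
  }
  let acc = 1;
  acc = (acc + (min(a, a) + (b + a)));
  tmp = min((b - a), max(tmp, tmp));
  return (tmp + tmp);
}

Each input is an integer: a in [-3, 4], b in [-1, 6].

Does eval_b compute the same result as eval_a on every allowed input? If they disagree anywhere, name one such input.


Evaluate both at a=1, b=-1.
eval_a: tmp := -1 | (abs(max(a, tmp)) == (-a)): false | b := 1 | acc := 1 | iter k=2: | acc := 4 | tmp := -1 | result -2
eval_b: tmp := -1 | ((-a) == abs(max(a, tmp))): false | b := -1 | acc := 1 | acc := 2 | tmp := -2 | result -4
-2 vs -4 — the two versions disagree here.
verdict: not equivalent; witness: a=1, b=-1


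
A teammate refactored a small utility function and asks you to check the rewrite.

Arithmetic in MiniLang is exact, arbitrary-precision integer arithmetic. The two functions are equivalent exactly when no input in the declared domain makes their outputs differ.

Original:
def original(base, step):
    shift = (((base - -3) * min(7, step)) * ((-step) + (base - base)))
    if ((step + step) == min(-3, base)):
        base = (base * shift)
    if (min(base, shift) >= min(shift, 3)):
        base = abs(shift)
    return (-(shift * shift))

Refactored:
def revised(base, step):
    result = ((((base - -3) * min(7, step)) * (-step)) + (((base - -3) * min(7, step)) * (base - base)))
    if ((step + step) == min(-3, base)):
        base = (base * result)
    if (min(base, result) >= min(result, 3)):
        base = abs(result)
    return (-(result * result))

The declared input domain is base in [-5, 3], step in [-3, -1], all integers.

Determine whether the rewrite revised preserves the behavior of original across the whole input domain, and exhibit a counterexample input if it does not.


Although arithmetic usage differs, constant usage differs, local variable names differ, min/max/abs usage differs, 27/27 inputs agree.
verdict: equivalent


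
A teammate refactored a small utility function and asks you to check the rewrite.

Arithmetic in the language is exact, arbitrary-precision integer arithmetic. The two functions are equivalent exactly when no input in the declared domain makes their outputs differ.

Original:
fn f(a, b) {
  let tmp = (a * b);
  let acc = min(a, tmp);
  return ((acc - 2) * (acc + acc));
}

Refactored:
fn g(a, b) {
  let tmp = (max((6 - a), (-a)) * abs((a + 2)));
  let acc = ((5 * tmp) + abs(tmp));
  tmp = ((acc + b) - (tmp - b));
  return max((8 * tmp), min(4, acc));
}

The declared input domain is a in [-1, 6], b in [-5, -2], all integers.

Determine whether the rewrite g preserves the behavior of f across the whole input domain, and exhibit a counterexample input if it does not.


Evaluate both at a=-1, b=-5.
f: tmp=5, then acc=-1, then returns 6
g: tmp=7, then acc=42, then tmp=25, then returns 200
6 != 200, so the rewrite changes behavior.
verdict: not equivalent; witness: a=-1, b=-5


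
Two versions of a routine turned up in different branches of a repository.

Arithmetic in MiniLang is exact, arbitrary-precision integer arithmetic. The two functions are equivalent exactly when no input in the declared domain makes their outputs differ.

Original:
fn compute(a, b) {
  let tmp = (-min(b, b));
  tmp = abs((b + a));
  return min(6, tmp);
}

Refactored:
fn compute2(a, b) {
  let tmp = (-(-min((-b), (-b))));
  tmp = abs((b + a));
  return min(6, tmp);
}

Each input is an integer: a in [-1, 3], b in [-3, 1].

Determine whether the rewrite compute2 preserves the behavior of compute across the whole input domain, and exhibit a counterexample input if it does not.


There is a behavioral-looking edit here, yet the outcome never shifts on this domain.
Tracing a=2, b=-3: compute: tmp becomes 3; next tmp becomes 1; next final value 1 | compute2: tmp becomes 3; next tmp becomes 1; next final value 1 — matching result 1.
Checked all 25 inputs in the declared domain: the outputs agree on every one.
verdict: equivalent


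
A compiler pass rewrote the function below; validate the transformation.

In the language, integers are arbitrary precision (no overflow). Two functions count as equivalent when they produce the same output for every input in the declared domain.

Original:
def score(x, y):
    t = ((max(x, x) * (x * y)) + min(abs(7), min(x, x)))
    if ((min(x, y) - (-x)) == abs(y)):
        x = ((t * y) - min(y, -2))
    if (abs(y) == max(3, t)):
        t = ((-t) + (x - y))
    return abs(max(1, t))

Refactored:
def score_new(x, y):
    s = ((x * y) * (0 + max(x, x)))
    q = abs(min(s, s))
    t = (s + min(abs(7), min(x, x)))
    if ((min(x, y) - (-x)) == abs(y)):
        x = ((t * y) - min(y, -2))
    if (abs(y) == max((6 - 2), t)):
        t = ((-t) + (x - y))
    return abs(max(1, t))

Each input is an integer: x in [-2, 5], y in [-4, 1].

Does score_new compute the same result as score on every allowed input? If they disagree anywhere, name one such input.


There is a counterexample at x=-2, y=-4: 1 on one side, 20 on the other.
score: t := -18 | ((min(x, y) - (-x)) == abs(y)): false | (abs(y) == max(3, t)): false | result 1
score_new: s := -16 | q := 16 | t := -18 | ((min(x, y) - (-x)) == abs(y)): false | (abs(y) == max((6 - 2), t)): true | t := 20 | result 20
verdict: not equivalent; witness: x=-2, y=-4


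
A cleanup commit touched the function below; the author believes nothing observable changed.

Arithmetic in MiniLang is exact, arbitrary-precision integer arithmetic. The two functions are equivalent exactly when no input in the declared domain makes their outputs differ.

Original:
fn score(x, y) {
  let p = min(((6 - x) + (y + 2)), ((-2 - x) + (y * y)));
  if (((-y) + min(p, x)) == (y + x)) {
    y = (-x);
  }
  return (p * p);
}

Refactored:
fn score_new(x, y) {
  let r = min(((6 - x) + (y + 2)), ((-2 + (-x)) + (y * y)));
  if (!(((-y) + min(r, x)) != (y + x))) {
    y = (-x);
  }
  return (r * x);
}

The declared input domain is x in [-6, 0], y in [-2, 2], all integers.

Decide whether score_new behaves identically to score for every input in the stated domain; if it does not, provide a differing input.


The rewrite breaks on x=-6, y=-2, where the results are 64 and -48.
score: p=8, then (((-y) + min(p, x)) == (y + x)) is false, then returns 64
score_new: r=8, then (!(((-y) + min(r, x)) != (y + x))) is false, then returns -48
verdict: not equivalent; witness: x=-6, y=-2


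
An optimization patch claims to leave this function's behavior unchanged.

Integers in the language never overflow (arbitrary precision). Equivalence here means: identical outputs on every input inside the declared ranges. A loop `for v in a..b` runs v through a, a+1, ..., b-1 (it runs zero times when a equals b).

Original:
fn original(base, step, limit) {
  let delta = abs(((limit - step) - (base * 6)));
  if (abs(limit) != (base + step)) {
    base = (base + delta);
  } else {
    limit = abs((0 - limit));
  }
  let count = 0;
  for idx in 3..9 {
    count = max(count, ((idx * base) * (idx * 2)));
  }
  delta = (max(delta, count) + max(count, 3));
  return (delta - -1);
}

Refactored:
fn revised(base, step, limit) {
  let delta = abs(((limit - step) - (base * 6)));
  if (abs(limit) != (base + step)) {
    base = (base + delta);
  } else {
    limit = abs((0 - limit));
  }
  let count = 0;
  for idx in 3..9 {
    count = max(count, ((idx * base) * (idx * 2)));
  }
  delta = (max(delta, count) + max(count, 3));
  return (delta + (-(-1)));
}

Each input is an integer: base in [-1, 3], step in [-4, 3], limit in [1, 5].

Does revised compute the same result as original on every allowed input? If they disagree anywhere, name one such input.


The two versions differ — the changes include arithmetic usage differs.
As a probe, take base=2, step=-4, limit=5: original runs delta=3, then (abs(limit) != (base + step)) is true, then base=5, then count=0, then (idx=3), then count=90, then (idx=4), then count=160, then (idx=5), then count=250, then (idx=6), then count=360, then (idx=7), then count=490, then (idx=8), then count=640, then delta=1280, then returns 1281; revised runs delta=3, then (abs(limit) != (base + step)) is true, then base=5, then count=0, then (idx=3), then count=90, then (idx=4), then count=160, then (idx=5), then count=250, then (idx=6), then count=360, then (idx=7), then count=490, then (idx=8), then count=640, then delta=1280, then returns 1281; both end at 1281.
Sweeping the whole domain (200 inputs) finds no disagreement.
verdict: equivalent


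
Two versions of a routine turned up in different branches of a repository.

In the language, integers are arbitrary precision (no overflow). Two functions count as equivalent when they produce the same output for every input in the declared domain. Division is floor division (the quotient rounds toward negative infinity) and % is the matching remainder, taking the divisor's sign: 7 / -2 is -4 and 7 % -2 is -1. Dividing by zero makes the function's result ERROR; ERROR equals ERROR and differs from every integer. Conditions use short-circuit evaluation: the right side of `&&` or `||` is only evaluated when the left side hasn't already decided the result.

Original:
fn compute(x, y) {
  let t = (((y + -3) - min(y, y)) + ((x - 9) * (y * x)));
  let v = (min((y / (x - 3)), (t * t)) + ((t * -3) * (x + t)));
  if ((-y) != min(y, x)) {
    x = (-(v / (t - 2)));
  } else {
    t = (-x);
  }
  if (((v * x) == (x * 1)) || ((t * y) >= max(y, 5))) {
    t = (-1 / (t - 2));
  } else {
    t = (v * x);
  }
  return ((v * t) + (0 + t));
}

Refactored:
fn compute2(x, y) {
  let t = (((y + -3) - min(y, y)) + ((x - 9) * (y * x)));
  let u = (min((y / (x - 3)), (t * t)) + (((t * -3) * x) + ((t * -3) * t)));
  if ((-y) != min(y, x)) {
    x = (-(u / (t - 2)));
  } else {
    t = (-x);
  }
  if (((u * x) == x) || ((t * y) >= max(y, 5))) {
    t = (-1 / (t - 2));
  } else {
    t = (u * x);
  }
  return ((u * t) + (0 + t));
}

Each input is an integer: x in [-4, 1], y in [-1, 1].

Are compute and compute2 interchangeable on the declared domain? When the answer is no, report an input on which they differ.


The two are interchangeable: constant usage differs; also arithmetic usage differs; also local variable names differ, and every declared input agrees.
As a probe, take x=-3, y=0: compute runs t=-3, then v=-54, then ((-y) != min(y, x)) is true, then x=-10, then (((v * x) == (x * 1)) || ((t * y) >= max(y, 5))) is false, then t=540, then returns -28620; compute2 runs t=-3, then u=-54, then ((-y) != min(y, x)) is true, then x=-10, then (((u * x) == x) || ((t * y) >= max(y, 5))) is false, then t=540, then returns -28620; both end at -28620.
Checked all 18 inputs in the declared domain: the outputs agree on every one.
verdict: equivalent


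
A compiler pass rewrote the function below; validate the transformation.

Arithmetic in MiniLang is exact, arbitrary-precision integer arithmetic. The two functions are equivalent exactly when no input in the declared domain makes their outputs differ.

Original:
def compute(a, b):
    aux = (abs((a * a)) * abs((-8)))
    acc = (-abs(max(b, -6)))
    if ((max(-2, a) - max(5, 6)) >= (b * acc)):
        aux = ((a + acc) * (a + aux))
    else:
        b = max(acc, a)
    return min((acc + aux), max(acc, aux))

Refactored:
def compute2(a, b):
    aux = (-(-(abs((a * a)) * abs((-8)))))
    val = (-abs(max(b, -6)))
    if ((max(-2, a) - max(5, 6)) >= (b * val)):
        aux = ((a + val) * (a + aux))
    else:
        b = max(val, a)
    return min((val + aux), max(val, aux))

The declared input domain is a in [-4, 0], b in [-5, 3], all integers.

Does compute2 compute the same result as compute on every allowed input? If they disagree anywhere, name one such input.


Side by side, the visible changes include: local variable names differ.
Spot check at a=-2, b=2 — compute: aux=32, then acc=-2, then ((max(-2, a) - max(5, 6)) >= (b * acc)) is false, then b=-2, then returns 30. compute2: aux=32, then val=-2, then ((max(-2, a) - max(5, 6)) >= (b * val)) is false, then b=-2, then returns 30. Both give 30.
An exhaustive pass over the 45 declared inputs shows identical outputs.
verdict: equivalent


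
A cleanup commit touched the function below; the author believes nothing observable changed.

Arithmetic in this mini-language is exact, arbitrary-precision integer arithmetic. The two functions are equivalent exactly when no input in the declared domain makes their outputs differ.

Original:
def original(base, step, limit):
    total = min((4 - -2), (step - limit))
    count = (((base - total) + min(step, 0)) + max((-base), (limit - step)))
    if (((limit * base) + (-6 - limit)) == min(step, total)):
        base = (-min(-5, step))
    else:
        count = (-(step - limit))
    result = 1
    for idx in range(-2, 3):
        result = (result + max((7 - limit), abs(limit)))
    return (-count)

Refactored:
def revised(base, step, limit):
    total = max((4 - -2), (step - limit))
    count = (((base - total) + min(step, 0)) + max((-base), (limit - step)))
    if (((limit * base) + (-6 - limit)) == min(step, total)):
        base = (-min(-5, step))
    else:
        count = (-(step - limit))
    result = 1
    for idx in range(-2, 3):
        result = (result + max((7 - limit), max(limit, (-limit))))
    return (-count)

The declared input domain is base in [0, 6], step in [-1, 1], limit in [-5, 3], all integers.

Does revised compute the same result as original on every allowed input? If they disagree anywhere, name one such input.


Not equivalent: base=0, step=-1, limit=-5 separates them (5 vs 7).
original: total=4, then count=-5, then (((limit * base) + (-6 - limit)) == min(step, total)) is true, then base=5, then result=1, then (idx=-2), then result=13, then (idx=-1), then result=25, then (idx=0), then result=37, then (idx=1), then result=49, then (idx=2), then result=61, then returns 5
revised: total=6, then count=-7, then (((limit * base) + (-6 - limit)) == min(step, total)) is true, then base=5, then result=1, then (idx=-2), then result=13, then (idx=-1), then result=25, then (idx=0), then result=37, then (idx=1), then result=49, then (idx=2), then result=61, then returns 7
verdict: not equivalent; witness: base=0, step=-1, limit=-5


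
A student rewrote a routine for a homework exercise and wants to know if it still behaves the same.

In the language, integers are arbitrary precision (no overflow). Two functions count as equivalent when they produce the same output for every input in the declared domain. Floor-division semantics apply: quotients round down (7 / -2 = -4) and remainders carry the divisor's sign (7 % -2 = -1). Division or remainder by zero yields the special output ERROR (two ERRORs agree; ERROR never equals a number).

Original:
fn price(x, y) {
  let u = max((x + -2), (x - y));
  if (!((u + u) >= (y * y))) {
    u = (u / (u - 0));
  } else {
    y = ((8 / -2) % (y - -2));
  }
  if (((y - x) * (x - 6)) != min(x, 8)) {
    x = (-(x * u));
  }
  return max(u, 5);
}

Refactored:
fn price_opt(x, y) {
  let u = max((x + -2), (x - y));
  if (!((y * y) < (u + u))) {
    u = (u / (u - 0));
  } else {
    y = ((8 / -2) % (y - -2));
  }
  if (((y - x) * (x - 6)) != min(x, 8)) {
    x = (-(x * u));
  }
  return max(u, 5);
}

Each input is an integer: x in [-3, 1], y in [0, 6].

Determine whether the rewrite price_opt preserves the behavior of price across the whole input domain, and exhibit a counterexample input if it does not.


Not equivalent: x=0, y=0 separates them (5 vs ERROR).
price: u := 0 | (!((u + u) >= (y * y))): false | y := 0 | (((y - x) * (x - 6)) != min(x, 8)): false | result 5
price_opt: u := 0 | (!((y * y) < (u + u))): true | divide-by-zero, output ERROR
verdict: not equivalent; witness: x=0, y=0


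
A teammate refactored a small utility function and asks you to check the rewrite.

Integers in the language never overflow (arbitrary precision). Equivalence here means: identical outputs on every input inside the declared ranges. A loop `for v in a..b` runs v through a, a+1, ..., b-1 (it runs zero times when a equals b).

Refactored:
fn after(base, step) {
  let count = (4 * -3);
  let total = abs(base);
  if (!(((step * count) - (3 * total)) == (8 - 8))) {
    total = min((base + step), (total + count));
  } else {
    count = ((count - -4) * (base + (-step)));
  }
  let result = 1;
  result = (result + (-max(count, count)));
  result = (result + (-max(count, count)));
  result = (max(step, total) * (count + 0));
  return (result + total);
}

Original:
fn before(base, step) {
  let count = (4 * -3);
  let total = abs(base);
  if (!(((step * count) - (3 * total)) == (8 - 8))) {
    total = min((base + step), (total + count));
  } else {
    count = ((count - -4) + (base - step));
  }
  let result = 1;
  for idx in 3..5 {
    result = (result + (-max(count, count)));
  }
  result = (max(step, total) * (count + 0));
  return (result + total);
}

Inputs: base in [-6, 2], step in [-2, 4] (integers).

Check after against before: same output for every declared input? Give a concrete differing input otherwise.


Not equivalent: base=-4, step=-1 separates them (-40 vs 100).
before: count = -12; total = 4; (!(((step * count) - (3 * total)) == (8 - 8))) -> false; count = -11; result = 1; [idx=3]; result = 12; [idx=4]; result = 23; result = -44; return -40
after: count = -12; total = 4; (!(((step * count) - (3 * total)) == (8 - 8))) -> false; count = 24; result = 1; result = -23; result = -47; result = 96; return 100
verdict: not equivalent; witness: base=-4, step=-1


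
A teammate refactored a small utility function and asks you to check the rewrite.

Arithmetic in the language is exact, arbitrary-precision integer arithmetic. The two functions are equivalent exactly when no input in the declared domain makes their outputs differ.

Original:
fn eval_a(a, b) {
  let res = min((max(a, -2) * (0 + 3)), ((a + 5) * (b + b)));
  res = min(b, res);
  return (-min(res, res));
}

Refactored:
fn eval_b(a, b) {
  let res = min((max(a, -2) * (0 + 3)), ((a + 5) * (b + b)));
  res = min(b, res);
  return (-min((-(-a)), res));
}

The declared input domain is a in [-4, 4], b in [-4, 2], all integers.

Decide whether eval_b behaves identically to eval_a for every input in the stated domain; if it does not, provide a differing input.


Run the pair on a=1, b=2.
eval_a: res=3, then res=2, then returns -2
eval_b: res=3, then res=2, then returns -1
-2 != -1, so the rewrite changes behavior.
verdict: not equivalent; witness: a=1, b=2


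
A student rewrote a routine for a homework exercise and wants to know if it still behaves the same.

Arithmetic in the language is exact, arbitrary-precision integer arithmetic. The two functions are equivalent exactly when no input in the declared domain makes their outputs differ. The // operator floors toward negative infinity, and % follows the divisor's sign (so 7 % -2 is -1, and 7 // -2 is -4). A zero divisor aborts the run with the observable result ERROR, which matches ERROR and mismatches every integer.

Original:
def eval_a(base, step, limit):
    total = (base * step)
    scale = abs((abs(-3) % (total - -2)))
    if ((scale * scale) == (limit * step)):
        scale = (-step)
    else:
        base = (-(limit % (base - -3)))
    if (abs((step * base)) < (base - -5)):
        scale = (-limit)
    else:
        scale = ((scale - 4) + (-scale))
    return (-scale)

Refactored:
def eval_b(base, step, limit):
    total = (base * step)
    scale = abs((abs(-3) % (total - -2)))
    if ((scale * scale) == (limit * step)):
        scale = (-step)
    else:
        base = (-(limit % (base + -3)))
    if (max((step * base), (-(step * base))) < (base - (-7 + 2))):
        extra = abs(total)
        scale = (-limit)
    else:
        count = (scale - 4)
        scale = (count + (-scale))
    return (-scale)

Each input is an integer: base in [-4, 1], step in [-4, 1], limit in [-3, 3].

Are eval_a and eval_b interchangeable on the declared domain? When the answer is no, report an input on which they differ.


Evaluate both at base=-4, step=-4, limit=-3.
eval_a: total := 16 | scale := 3 | ((scale * scale) == (limit * step)): false | base := 0 | (abs((step * base)) < (base - -5)): true | scale := 3 | result -3
eval_b: total := 16 | scale := 3 | ((scale * scale) == (limit * step)): false | base := 3 | (max((step * base), (-(step * base))) < (base - (-7 + 2))): false | count := -1 | scale := -4 | result 4
-3 vs 4 — the two versions disagree here.
verdict: not equivalent; witness: base=-4, step=-4, limit=-3


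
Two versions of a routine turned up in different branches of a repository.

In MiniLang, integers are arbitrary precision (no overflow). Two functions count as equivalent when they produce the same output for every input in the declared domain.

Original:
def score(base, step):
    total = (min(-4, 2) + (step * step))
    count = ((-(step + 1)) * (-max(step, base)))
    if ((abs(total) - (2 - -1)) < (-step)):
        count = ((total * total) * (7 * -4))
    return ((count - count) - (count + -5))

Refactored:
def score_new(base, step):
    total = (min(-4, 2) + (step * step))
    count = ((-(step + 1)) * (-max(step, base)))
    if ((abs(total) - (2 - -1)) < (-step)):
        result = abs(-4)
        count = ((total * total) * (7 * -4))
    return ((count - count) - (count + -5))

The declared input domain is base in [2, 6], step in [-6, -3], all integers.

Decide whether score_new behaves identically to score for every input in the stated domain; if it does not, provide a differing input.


Although min/max/abs usage differs, local variable names differ, statement counts differ, constant usage differs, 20/20 inputs agree.
verdict: equivalent


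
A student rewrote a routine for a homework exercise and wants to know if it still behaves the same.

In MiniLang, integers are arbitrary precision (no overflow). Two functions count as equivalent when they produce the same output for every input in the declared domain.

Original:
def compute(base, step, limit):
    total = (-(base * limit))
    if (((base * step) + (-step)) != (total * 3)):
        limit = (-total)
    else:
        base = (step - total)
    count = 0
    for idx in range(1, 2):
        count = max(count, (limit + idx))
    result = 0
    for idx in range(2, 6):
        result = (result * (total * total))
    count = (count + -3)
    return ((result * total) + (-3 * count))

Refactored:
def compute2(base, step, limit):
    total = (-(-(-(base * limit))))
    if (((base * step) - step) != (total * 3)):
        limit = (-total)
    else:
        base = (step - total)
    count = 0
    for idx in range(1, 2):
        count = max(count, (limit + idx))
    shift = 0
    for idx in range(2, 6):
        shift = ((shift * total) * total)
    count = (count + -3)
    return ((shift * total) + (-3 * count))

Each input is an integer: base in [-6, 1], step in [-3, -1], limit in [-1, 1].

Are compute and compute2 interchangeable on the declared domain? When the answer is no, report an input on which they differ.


Behavior is preserved: although arithmetic usage differs; local variable names differ, the outputs never diverge.
As a probe, take base=-6, step=-3, limit=0: compute runs total becomes 0; next (((base * step) + (-step)) != (total * 3)) evaluates to true; next limit becomes 0; next count becomes 0; next at idx=1:; next count becomes 1; next result becomes 0; next at idx=2:; next result becomes 0; next at idx=3:; next result becomes 0; next at idx=4:; next result becomes 0; next at idx=5:; next result becomes 0; next count becomes -2; next final value 6; compute2 runs total becomes 0; next (((base * step) - step) != (total * 3)) evaluates to true; next limit becomes 0; next count becomes 0; next at idx=1:; next count becomes 1; next shift becomes 0; next at idx=2:; next shift becomes 0; next at idx=3:; next shift becomes 0; next at idx=4:; next shift becomes 0; next at idx=5:; next shift becomes 0; next count becomes -2; next final value 6; both end at 6.
Every one of the 72 inputs gives matching results.
verdict: equivalent


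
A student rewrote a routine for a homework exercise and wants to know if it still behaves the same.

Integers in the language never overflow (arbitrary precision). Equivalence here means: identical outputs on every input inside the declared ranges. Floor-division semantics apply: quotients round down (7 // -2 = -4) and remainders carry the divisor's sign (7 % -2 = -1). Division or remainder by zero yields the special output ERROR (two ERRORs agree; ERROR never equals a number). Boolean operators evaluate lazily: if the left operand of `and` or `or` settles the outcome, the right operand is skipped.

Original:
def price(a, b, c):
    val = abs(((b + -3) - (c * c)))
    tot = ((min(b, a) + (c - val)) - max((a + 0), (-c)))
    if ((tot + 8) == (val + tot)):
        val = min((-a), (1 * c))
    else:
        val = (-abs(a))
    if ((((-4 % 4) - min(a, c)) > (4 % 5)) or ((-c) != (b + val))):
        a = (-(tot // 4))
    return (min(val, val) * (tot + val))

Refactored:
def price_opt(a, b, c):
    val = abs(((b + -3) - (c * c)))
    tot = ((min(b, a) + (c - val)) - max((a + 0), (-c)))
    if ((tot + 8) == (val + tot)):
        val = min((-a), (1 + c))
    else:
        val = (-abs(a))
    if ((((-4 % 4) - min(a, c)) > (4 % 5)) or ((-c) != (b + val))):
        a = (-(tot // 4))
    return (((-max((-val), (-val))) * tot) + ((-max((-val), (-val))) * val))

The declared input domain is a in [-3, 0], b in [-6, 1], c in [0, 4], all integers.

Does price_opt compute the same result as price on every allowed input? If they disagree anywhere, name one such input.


Consider the input a=-3, b=-5, c=0.
price: val := 8 | tot := -13 | ((tot + 8) == (val + tot)): true | val := 0 | ((((-4 % 4) - min(a, c)) > (4 % 5)) or ((-c) != (b + val))): true | a := 4 | result 0
price_opt: val := 8 | tot := -13 | ((tot + 8) == (val + tot)): true | val := 1 | ((((-4 % 4) - min(a, c)) > (4 % 5)) or ((-c) != (b + val))): true | a := 4 | result -12
0 against -12: the behavior changed.
verdict: not equivalent; witness: a=-3, b=-5, c=0


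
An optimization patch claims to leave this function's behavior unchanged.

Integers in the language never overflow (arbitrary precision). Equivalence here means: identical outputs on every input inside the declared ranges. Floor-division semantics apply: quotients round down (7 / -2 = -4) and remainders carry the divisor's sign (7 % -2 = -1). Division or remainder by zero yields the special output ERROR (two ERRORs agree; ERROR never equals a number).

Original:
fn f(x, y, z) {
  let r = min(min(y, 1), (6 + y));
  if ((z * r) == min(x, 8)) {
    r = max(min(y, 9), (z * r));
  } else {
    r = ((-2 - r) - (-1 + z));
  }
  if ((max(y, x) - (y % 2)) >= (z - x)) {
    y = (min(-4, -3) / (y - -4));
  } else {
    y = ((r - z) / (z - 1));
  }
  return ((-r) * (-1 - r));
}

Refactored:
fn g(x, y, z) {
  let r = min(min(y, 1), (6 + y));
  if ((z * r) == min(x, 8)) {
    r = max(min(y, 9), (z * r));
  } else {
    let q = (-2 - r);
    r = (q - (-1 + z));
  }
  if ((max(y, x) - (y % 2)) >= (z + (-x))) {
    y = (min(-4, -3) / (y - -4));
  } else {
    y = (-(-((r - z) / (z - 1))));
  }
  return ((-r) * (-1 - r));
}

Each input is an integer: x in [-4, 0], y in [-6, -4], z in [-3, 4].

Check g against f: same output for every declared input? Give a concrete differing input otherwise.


Comparing the listings, the differences include: arithmetic usage differs; local variable names differ; statement counts differ.
One worked example (x=-2, y=-5, z=-3) — f: r := -5 | ((z * r) == min(x, 8)): false | r := 7 | ((max(y, x) - (y % 2)) >= (z - x)): false | y := -3 | result 56; g: r := -5 | ((z * r) == min(x, 8)): false | q := 3 | r := 7 | ((max(y, x) - (y % 2)) >= (z + (-x))): false | y := -3 | result 56; agreement on 56.
An exhaustive pass over the 120 declared inputs shows identical outputs.
verdict: equivalent


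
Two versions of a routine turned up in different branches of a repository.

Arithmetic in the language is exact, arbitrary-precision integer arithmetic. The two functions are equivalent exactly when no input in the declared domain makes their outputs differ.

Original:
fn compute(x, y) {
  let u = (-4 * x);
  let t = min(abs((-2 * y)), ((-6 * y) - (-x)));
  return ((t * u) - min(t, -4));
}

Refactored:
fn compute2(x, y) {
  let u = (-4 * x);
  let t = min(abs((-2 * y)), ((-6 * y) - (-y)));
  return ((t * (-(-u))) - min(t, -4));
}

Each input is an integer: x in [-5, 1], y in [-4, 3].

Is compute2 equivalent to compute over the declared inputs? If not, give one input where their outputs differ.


Not equivalent: x=-5, y=-1 separates them (24 vs 44).
compute: u becomes 20; next t becomes 1; next final value 24
compute2: u becomes 20; next t becomes 2; next final value 44
verdict: not equivalent; witness: x=-5, y=-1


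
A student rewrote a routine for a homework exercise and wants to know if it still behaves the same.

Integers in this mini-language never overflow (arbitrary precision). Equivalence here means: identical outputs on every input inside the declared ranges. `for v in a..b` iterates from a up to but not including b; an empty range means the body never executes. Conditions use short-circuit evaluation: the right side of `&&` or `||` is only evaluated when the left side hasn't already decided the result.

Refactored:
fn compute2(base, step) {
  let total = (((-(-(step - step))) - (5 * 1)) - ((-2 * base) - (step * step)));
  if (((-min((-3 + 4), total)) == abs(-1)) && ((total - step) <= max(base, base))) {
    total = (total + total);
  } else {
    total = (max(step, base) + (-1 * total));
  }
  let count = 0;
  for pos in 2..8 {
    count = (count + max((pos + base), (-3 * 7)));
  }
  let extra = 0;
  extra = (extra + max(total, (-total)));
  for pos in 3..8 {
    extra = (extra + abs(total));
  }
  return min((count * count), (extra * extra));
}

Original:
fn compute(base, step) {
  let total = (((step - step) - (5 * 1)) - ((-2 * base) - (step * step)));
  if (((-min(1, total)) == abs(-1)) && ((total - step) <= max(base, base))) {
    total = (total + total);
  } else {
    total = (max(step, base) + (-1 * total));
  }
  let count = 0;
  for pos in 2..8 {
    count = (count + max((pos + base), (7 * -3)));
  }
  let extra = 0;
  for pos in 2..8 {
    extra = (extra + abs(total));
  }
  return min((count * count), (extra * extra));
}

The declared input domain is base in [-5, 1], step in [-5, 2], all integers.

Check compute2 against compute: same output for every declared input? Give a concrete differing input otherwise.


The two are interchangeable: arithmetic usage differs; also min/max/abs usage differs; also constant usage differs; also statement counts differ; also loop structure differs, and every declared input agrees.
Spot check at base=-1, step=-2 — compute: total := -3 | (((-min(1, total)) == abs(-1)) && ((total - step) <= max(base, base))): false | total := 2 | count := 0 | iter pos=2: | count := 1 | iter pos=3: | count := 3 | iter pos=4: | count := 6 | iter pos=5: | count := 10 | iter pos=6: | count := 15 | iter pos=7: | count := 21 | extra := 0 | iter pos=2: | extra := 2 | iter pos=3: | extra := 4 | iter pos=4: | extra := 6 | iter pos=5: | extra := 8 | iter pos=6: | extra := 10 | iter pos=7: | extra := 12 | result 144. compute2: total := -3 | (((-min((-3 + 4), total)) == abs(-1)) && ((total - step) <= max(base, base))): false | total := 2 | count := 0 | iter pos=2: | count := 1 | iter pos=3: | count := 3 | iter pos=4: | count := 6 | iter pos=5: | count := 10 | iter pos=6: | count := 15 | iter pos=7: | count := 21 | extra := 0 | extra := 2 | iter pos=3: | extra := 4 | iter pos=4: | extra := 6 | iter pos=5: | extra := 8 | iter pos=6: | extra := 10 | iter pos=7: | extra := 12 | result 144. Both give 144.
Sweeping the whole domain (56 inputs) finds no disagreement.
verdict: equivalent
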